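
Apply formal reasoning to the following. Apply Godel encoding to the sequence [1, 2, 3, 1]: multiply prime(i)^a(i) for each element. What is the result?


Encode each element as an exponent of the corresponding prime:
  2^1 = 2
  3^2 = 9
  5^3 = 125
  7^1 = 7
Product = 2 * 9 * 125 * 7 = 15750

15750


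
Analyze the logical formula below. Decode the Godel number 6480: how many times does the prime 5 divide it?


Factorize 6480 by dividing by 5 repeatedly.
Division steps: 5 divides 6480 exactly 1 time(s).
Exponent of 5 = 1

1


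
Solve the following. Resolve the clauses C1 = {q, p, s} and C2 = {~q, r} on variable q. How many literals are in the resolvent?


Remove q from C1 and ~q from C2.
C1 remainder: {p, s}
C2 remainder: {r}
Union (resolvent): {p, r, s}
Resolvent has 3 literal(s).

3


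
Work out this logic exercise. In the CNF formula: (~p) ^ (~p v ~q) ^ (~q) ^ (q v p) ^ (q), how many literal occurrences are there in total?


Counting literals in each clause:
Clause 1: 1 literal(s)
Clause 2: 2 literal(s)
Clause 3: 1 literal(s)
Clause 4: 2 literal(s)
Clause 5: 1 literal(s)
Total = 7

7


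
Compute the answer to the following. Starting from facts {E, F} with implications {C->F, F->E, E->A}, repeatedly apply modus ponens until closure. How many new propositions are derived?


Initial facts: {E, F}
Apply modus ponens to closure:
  E and E->A  =>  A
Final known: {A, E, F}
New propositions: {A}
Count = 1

1


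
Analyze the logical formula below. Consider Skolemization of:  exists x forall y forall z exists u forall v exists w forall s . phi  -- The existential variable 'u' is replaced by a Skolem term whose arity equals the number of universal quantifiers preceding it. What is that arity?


Quantifier prefix: exists x forall y forall z exists u forall v exists w forall s
'u' is existentially quantified at position 4.
Universal variables preceding it: y, z
Skolem function arity = 2

2


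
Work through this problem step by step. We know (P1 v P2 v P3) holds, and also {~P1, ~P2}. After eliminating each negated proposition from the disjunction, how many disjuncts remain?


Original disjuncts (3): P1, P2, P3
Negated (eliminate): ~P1, ~P2
Remaining disjuncts: P3
Count = 3 - 2 = 1

1


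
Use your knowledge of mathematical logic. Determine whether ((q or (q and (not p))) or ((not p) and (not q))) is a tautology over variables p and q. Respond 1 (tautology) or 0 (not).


Check all 4 assignments:
p=0, q=0: 1
p=0, q=1: 1
p=1, q=0: 0
p=1, q=1: 1
Satisfying count = 3/4.
Tautology iff count = 4: no.

0


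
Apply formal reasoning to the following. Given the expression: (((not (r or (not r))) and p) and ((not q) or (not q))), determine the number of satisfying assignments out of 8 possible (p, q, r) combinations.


Check all 8 assignments:
p=0, q=0, r=0: 0
p=0, q=0, r=1: 0
p=0, q=1, r=0: 0
p=0, q=1, r=1: 0
p=1, q=0, r=0: 0
p=1, q=0, r=1: 0
p=1, q=1, r=0: 0
p=1, q=1, r=1: 0
Count of True = 0

0


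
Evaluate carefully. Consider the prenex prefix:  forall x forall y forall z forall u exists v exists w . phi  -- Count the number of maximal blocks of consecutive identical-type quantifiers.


Quantifier-type sequence: A A A A E E  (A=forall, E=exists)
Group into maximal same-type runs:
  Ax4 | Ex2
Number of blocks = 2

2


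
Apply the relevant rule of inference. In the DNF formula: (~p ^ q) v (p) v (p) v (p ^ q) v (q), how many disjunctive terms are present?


A DNF formula is a disjunction of terms (conjunctions).
Terms are separated by v.
Counting the disjuncts: 5 terms.

5


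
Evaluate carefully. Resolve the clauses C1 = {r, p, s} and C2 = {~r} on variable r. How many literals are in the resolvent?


Remove r from C1 and ~r from C2.
C1 remainder: {p, s}
C2 remainder: {}
Union (resolvent): {p, s}
Resolvent has 2 literal(s).

2


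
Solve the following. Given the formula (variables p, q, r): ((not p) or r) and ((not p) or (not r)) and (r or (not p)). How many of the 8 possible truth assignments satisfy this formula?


Evaluate all 8 assignments for p, q, r:
p=0, q=0, r=0: 1
p=0, q=0, r=1: 1
p=0, q=1, r=0: 1
p=0, q=1, r=1: 1
p=1, q=0, r=0: 0
p=1, q=0, r=1: 0
p=1, q=1, r=0: 0
p=1, q=1, r=1: 0
Satisfying count = 4

4


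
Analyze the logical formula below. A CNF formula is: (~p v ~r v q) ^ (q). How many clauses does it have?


A CNF formula is a conjunction of clauses.
Clauses are separated by ^.
Counting the conjuncts: 2 clauses.

2


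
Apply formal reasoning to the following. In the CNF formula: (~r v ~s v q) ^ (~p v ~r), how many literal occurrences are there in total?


Counting literals in each clause:
Clause 1: 3 literal(s)
Clause 2: 2 literal(s)
Total = 5

5


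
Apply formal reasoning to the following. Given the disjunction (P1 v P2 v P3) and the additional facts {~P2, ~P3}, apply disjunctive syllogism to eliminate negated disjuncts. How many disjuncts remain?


Original disjuncts (3): P1, P2, P3
Negated (eliminate): ~P2, ~P3
Remaining disjuncts: P1
Count = 3 - 2 = 1

1


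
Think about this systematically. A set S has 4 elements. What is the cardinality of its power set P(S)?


The power set of a set with n elements has 2^n elements.
|P(S)| = 2^4 = 16

16


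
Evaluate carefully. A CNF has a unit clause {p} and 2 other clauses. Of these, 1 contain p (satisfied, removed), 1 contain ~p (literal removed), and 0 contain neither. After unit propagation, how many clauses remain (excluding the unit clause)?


Satisfied (removed): 1
Shortened (remain): 1
Unchanged (remain): 0
Remaining = 1 + 0 = 1

1


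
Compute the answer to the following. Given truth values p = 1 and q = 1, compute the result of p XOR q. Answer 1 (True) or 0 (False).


p = 1, q = 1
Operation: p XOR q
Evaluate: 1 XOR 1 = 0

0


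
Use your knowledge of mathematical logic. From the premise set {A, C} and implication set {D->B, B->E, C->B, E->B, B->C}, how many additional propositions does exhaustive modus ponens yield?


Initial facts: {A, C}
Apply modus ponens to closure:
  C and C->B  =>  B
  B and B->E  =>  E
Final known: {A, B, C, E}
New propositions: {B, E}
Count = 2

2


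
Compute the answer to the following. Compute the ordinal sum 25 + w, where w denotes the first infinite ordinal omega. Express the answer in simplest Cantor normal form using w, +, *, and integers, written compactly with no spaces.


Compute 25 + w.
Ordinal + is associative but NOT commutative; for finite n>0, n + w = w but w + n stays w+n.
Any finite left addend is absorbed by w on the right: 25 + w = w.
Result = w

w


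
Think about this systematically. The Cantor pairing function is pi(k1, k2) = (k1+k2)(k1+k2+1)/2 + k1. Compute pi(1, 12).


k1 + k2 = 13
(k1+k2)(k1+k2+1)/2 = 13 * 14 / 2 = 91
pi = 91 + 1 = 92

92


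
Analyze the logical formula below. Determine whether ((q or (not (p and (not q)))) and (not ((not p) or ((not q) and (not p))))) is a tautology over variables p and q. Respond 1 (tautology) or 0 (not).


Check all 4 assignments:
p=0, q=0: 0
p=0, q=1: 0
p=1, q=0: 0
p=1, q=1: 1
Satisfying count = 1/4.
Tautology iff count = 4: no.

0


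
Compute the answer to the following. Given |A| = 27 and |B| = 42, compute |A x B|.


The Cartesian product A x B contains all ordered pairs (a, b).
|A x B| = |A| * |B| = 27 * 42 = 1134

1134


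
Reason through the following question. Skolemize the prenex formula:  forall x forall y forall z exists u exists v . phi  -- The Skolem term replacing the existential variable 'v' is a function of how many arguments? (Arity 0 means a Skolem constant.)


Quantifier prefix: forall x forall y forall z exists u exists v
'v' is existentially quantified at position 5.
Universal variables preceding it: x, y, z
Skolem function arity = 3

3


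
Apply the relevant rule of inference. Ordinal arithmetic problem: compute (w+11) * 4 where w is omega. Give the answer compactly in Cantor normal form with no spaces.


Compute (w+11) * 4.
Ordinal * is associative and left-distributive over +, but NOT commutative; for finite n>1, n*w = w but w*n stays w*n.
(w+11) * 4 = (w+11) repeated 4 times. Each intermediate +11 is absorbed by the following w; only the last survives: w*4+11.
Result = w*4+11

w*4+11


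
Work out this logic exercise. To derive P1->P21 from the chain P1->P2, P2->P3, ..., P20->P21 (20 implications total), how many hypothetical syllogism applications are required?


With 20 implications in a chain connecting 21 propositions:
P1->P2, P2->P3, ..., P20->P21
Steps needed = (number of implications) - 1 = 20 - 1 = 19

19


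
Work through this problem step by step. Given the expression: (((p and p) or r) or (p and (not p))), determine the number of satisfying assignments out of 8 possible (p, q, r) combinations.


Check all 8 assignments:
p=0, q=0, r=0: 0
p=0, q=0, r=1: 1
p=0, q=1, r=0: 0
p=0, q=1, r=1: 1
p=1, q=0, r=0: 1
p=1, q=0, r=1: 1
p=1, q=1, r=0: 1
p=1, q=1, r=1: 1
Count of True = 6

6


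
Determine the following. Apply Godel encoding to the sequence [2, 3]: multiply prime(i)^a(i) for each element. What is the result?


Encode each element as an exponent of the corresponding prime:
  2^2 = 4
  3^3 = 27
Product = 4 * 27 = 108

108


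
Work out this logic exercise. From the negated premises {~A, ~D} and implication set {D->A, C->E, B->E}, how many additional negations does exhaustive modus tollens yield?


Initial negated facts: {~A, ~D}
Apply modus tollens to closure:
  (no implication fires)
Final negated: {~A, ~D}
New negations: {(none)}
Count = 0

0


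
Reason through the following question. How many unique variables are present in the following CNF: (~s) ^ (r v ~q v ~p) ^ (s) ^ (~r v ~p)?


Identify each variable that appears in the formula.
Variables found: p, q, r, s
Count = 4

4


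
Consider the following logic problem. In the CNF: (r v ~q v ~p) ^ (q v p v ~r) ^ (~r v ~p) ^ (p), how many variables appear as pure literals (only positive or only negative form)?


Check each variable for pure literal status:
p: mixed (not pure)
q: mixed (not pure)
r: mixed (not pure)
Pure literal count = 0

0


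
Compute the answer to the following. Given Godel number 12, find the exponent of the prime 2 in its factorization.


Factorize 12 by dividing by 2 repeatedly.
Division steps: 2 divides 12 exactly 2 time(s).
Exponent of 2 = 2

2


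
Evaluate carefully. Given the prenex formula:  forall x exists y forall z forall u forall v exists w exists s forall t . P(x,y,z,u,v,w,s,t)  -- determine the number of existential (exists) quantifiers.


Quantifier prefix: forall x exists y forall z forall u forall v exists w exists s forall t
Mark each quantifier type:
  U E U U U E E U
Universal count = 5, Existential count = 3
Asked for existential (exists) quantifiers: 3

3


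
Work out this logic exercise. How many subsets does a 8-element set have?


The power set of a set with n elements has 2^n elements.
|P(S)| = 2^8 = 256

256


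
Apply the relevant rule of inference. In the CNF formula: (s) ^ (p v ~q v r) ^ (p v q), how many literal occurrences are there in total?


Counting literals in each clause:
Clause 1: 1 literal(s)
Clause 2: 3 literal(s)
Clause 3: 2 literal(s)
Total = 6

6


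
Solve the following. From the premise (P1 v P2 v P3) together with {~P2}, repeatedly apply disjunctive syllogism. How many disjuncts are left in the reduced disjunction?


Original disjuncts (3): P1, P2, P3
Negated (eliminate): ~P2
Remaining disjuncts: P1, P3
Count = 3 - 1 = 2

2


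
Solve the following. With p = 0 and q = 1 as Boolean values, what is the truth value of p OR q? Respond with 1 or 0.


p = 0, q = 1
Operation: p OR q
Evaluate: 0 OR 1 = 1

1


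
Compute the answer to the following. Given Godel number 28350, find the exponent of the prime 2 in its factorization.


Factorize 28350 by dividing by 2 repeatedly.
Division steps: 2 divides 28350 exactly 1 time(s).
Exponent of 2 = 1

1


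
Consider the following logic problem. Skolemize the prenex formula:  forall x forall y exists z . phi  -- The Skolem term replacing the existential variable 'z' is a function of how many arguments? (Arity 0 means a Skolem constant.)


Quantifier prefix: forall x forall y exists z
'z' is existentially quantified at position 3.
Universal variables preceding it: x, y
Skolem function arity = 2

2


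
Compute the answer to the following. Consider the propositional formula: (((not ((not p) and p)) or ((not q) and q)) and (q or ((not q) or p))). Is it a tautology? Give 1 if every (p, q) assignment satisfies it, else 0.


Check all 4 assignments:
p=0, q=0: 1
p=0, q=1: 1
p=1, q=0: 1
p=1, q=1: 1
Satisfying count = 4/4.
Tautology iff count = 4: yes.

1


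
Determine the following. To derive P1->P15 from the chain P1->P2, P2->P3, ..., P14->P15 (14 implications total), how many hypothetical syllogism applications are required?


With 14 implications in a chain connecting 15 propositions:
P1->P2, P2->P3, ..., P14->P15
Steps needed = (number of implications) - 1 = 14 - 1 = 13

13


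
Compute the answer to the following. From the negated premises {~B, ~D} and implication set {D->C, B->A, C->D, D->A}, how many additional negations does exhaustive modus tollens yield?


Initial negated facts: {~B, ~D}
Apply modus tollens to closure:
  ~D and C->D  =>  ~C
Final negated: {~B, ~C, ~D}
New negations: {~C}
Count = 1

1


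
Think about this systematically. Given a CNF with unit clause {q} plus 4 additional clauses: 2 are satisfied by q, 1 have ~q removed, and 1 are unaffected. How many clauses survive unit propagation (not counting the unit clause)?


Satisfied (removed): 2
Shortened (remain): 1
Unchanged (remain): 1
Remaining = 1 + 1 = 2

2


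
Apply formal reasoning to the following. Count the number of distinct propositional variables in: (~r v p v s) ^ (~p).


Identify each variable that appears in the formula.
Variables found: p, r, s
Count = 3

3


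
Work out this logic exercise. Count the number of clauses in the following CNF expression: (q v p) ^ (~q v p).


A CNF formula is a conjunction of clauses.
Clauses are separated by ^.
Counting the conjuncts: 2 clauses.

2


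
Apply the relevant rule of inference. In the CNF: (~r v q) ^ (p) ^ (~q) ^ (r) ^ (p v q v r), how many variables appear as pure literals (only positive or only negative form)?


Check each variable for pure literal status:
p: pure positive
q: mixed (not pure)
r: mixed (not pure)
Pure literal count = 1

1


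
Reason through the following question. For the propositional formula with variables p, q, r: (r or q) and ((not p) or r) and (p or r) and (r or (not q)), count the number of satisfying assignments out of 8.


Evaluate all 8 assignments for p, q, r:
p=0, q=0, r=0: 0
p=0, q=0, r=1: 1
p=0, q=1, r=0: 0
p=0, q=1, r=1: 1
p=1, q=0, r=0: 0
p=1, q=0, r=1: 1
p=1, q=1, r=0: 0
p=1, q=1, r=1: 1
Satisfying count = 4

4


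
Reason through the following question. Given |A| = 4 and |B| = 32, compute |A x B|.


The Cartesian product A x B contains all ordered pairs (a, b).
|A x B| = |A| * |B| = 4 * 32 = 128

128


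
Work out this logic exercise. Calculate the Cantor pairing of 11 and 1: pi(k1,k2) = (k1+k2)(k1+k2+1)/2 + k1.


k1 + k2 = 12
(k1+k2)(k1+k2+1)/2 = 12 * 13 / 2 = 78
pi = 78 + 11 = 89

89


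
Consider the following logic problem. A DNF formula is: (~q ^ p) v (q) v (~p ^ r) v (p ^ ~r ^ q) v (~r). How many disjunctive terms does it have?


A DNF formula is a disjunction of terms (conjunctions).
Terms are separated by v.
Counting the disjuncts: 5 terms.

5


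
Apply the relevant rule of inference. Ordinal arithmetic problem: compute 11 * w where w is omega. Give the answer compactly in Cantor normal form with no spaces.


Compute 11 * w.
Ordinal * is associative and left-distributive over +, but NOT commutative; for finite n>1, n*w = w but w*n stays w*n.
For finite n>0, n * w = sup{n*k : k<w} = w. So 11 * w = w.
Result = w

w


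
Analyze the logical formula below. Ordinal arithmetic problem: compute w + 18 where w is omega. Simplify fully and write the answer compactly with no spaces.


Compute w + 18.
Ordinal + is associative but NOT commutative; for finite n>0, n + w = w but w + n stays w+n.
w + 18 is already in normal form (a successor ordinal beyond w).
Result = w+18

w+18


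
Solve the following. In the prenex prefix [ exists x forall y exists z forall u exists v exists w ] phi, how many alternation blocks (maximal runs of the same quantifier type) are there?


Quantifier-type sequence: E A E A E E  (A=forall, E=exists)
Group into maximal same-type runs:
  Ex1 | Ax1 | Ex1 | Ax1 | Ex2
Number of blocks = 5

5


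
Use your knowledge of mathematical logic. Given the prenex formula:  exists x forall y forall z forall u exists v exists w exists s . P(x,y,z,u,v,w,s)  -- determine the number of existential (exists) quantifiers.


Quantifier prefix: exists x forall y forall z forall u exists v exists w exists s
Mark each quantifier type:
  E U U U E E E
Universal count = 3, Existential count = 4
Asked for existential (exists) quantifiers: 4

4


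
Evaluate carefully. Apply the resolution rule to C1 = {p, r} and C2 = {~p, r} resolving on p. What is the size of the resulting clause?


Remove p from C1 and ~p from C2.
C1 remainder: {r}
C2 remainder: {r}
Union (resolvent): {r}
Resolvent has 1 literal(s).

1


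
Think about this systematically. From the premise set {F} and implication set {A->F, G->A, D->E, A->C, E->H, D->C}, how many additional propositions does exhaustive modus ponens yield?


Initial facts: {F}
Apply modus ponens to closure:
  (no implication fires)
Final known: {F}
New propositions: {(none)}
Count = 0

0


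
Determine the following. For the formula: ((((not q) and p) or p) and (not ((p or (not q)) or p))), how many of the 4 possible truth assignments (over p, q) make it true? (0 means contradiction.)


Check all 4 assignments:
p=0, q=0: 0
p=0, q=1: 0
p=1, q=0: 0
p=1, q=1: 0
Count of True = 0

0


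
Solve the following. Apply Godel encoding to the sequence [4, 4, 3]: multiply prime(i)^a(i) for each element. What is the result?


Encode each element as an exponent of the corresponding prime:
  2^4 = 16
  3^4 = 81
  5^3 = 125
Product = 16 * 81 * 125 = 162000

162000


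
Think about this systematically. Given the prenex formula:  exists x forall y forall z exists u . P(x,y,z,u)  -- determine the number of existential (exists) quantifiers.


Quantifier prefix: exists x forall y forall z exists u
Mark each quantifier type:
  E U U E
Universal count = 2, Existential count = 2
Asked for existential (exists) quantifiers: 2

2


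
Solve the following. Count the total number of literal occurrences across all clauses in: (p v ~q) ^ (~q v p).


Counting literals in each clause:
Clause 1: 2 literal(s)
Clause 2: 2 literal(s)
Total = 4

4


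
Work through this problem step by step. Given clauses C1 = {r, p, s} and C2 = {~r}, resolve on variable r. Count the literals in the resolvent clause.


Remove r from C1 and ~r from C2.
C1 remainder: {p, s}
C2 remainder: {}
Union (resolvent): {p, s}
Resolvent has 2 literal(s).

2


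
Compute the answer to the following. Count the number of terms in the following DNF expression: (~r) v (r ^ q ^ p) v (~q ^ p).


A DNF formula is a disjunction of terms (conjunctions).
Terms are separated by v.
Counting the disjuncts: 3 terms.

3


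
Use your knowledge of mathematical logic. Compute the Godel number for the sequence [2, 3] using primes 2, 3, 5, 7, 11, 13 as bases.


Encode each element as an exponent of the corresponding prime:
  2^2 = 4
  3^3 = 27
Product = 4 * 27 = 108

108


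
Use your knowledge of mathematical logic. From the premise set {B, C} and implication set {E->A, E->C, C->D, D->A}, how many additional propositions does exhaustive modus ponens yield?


Initial facts: {B, C}
Apply modus ponens to closure:
  C and C->D  =>  D
  D and D->A  =>  A
Final known: {A, B, C, D}
New propositions: {A, D}
Count = 2

2


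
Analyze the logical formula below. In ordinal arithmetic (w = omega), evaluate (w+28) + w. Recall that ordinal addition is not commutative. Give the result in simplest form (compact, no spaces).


Compute (w+28) + w.
Ordinal + is associative but NOT commutative; for finite n>0, n + w = w but w + n stays w+n.
(w+28) + w = w + (28+w) = w + w = w*2 (the finite tail 28 is absorbed by the right w).
Result = w*2

w*2


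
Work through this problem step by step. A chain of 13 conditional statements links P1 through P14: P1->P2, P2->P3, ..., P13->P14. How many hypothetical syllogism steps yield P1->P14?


With 13 implications in a chain connecting 14 propositions:
P1->P2, P2->P3, ..., P13->P14
Steps needed = (number of implications) - 1 = 13 - 1 = 12

12


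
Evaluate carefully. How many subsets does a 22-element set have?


The power set of a set with n elements has 2^n elements.
|P(S)| = 2^22 = 4194304

4194304


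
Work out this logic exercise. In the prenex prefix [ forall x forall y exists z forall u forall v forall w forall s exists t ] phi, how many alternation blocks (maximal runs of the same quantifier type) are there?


Quantifier-type sequence: A A E A A A A E  (A=forall, E=exists)
Group into maximal same-type runs:
  Ax2 | Ex1 | Ax4 | Ex1
Number of blocks = 4

4


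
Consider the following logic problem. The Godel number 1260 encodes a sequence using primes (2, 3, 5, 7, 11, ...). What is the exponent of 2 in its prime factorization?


Factorize 1260 by dividing by 2 repeatedly.
Division steps: 2 divides 1260 exactly 2 time(s).
Exponent of 2 = 2

2


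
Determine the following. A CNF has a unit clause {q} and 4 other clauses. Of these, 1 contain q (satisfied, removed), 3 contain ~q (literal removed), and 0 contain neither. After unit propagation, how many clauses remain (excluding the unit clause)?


Satisfied (removed): 1
Shortened (remain): 3
Unchanged (remain): 0
Remaining = 3 + 0 = 3

3


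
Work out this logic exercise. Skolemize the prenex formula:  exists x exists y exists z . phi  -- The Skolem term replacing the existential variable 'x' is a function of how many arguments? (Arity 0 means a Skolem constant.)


Quantifier prefix: exists x exists y exists z
'x' is existentially quantified at position 1.
No universal quantifiers precede it.
Skolem function arity = 0 (a Skolem constant)

0


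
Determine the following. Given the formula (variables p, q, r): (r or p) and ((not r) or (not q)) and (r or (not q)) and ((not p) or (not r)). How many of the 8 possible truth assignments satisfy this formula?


Evaluate all 8 assignments for p, q, r:
p=0, q=0, r=0: 0
p=0, q=0, r=1: 1
p=0, q=1, r=0: 0
p=0, q=1, r=1: 0
p=1, q=0, r=0: 1
p=1, q=0, r=1: 0
p=1, q=1, r=0: 0
p=1, q=1, r=1: 0
Satisfying count = 2

2


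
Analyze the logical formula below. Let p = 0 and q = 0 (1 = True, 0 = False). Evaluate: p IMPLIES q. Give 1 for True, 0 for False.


p = 0, q = 0
Operation: p IMPLIES q
Evaluate: 0 IMPLIES 0 = 1

1


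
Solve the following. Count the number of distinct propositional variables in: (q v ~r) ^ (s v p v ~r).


Identify each variable that appears in the formula.
Variables found: p, q, r, s
Count = 4

4


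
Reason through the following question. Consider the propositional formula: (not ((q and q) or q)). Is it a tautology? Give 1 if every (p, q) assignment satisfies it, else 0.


Check all 4 assignments:
p=0, q=0: 1
p=0, q=1: 0
p=1, q=0: 1
p=1, q=1: 0
Satisfying count = 2/4.
Tautology iff count = 4: no.

0


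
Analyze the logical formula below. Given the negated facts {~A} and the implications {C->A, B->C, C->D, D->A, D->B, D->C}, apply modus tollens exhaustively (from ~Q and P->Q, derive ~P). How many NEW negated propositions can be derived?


Initial negated facts: {~A}
Apply modus tollens to closure:
  ~A and C->A  =>  ~C
  ~C and B->C  =>  ~B
  ~A and D->A  =>  ~D
Final negated: {~A, ~B, ~C, ~D}
New negations: {~B, ~C, ~D}
Count = 3

3


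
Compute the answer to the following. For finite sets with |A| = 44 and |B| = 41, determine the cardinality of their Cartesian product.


The Cartesian product A x B contains all ordered pairs (a, b).
|A x B| = |A| * |B| = 44 * 41 = 1804

1804


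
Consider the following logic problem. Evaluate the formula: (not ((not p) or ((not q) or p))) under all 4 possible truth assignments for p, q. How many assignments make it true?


Check all 4 assignments:
p=0, q=0: 0
p=0, q=1: 0
p=1, q=0: 0
p=1, q=1: 0
Count of True = 0

0


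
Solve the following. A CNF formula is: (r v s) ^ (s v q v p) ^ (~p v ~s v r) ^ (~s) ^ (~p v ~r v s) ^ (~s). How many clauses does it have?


A CNF formula is a conjunction of clauses.
Clauses are separated by ^.
Counting the conjuncts: 6 clauses.

6


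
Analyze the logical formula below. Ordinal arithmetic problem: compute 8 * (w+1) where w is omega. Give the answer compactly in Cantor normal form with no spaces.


Compute 8 * (w+1).
Ordinal * is associative and left-distributive over +, but NOT commutative; for finite n>1, n*w = w but w*n stays w*n.
By left-distributivity: 8 * (w+1) = 8*w + 8*1 = w + 8 = w+8.
Result = w+8

w+8


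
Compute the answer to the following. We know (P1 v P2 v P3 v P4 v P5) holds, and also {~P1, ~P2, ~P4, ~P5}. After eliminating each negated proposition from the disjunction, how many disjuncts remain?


Original disjuncts (5): P1, P2, P3, P4, P5
Negated (eliminate): ~P1, ~P2, ~P4, ~P5
Remaining disjuncts: P3
Count = 5 - 4 = 1

1


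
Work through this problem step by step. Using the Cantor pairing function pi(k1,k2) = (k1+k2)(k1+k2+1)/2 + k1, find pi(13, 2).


k1 + k2 = 15
(k1+k2)(k1+k2+1)/2 = 15 * 16 / 2 = 120
pi = 120 + 13 = 133

133


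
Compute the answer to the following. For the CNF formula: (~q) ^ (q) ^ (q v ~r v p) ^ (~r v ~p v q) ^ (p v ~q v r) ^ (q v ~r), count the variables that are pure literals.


Check each variable for pure literal status:
p: mixed (not pure)
q: mixed (not pure)
r: mixed (not pure)
Pure literal count = 0

0


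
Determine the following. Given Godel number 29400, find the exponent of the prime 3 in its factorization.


Factorize 29400 by dividing by 3 repeatedly.
Division steps: 3 divides 29400 exactly 1 time(s).
Exponent of 3 = 1

1


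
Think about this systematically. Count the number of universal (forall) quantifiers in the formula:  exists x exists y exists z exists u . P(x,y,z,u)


Quantifier prefix: exists x exists y exists z exists u
Mark each quantifier type:
  E E E E
Universal count = 0, Existential count = 4
Asked for universal (forall) quantifiers: 0

0


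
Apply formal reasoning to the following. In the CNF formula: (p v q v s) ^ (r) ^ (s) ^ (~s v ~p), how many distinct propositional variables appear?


Identify each variable that appears in the formula.
Variables found: p, q, r, s
Count = 4

4


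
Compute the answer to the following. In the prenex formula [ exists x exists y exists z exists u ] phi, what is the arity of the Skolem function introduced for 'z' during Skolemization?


Quantifier prefix: exists x exists y exists z exists u
'z' is existentially quantified at position 3.
No universal quantifiers precede it.
Skolem function arity = 0 (a Skolem constant)

0


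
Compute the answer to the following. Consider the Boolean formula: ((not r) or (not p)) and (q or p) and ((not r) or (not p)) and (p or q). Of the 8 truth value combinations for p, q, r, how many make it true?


Evaluate all 8 assignments for p, q, r:
p=0, q=0, r=0: 0
p=0, q=0, r=1: 0
p=0, q=1, r=0: 1
p=0, q=1, r=1: 1
p=1, q=0, r=0: 1
p=1, q=0, r=1: 0
p=1, q=1, r=0: 1
p=1, q=1, r=1: 0
Satisfying count = 4

4


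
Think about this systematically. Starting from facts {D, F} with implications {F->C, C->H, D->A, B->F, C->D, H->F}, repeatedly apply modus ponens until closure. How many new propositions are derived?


Initial facts: {D, F}
Apply modus ponens to closure:
  F and F->C  =>  C
  C and C->H  =>  H
  D and D->A  =>  A
Final known: {A, C, D, F, H}
New propositions: {A, C, H}
Count = 3

3


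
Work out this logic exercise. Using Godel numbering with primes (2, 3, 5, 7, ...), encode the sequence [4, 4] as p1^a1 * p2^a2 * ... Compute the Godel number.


Encode each element as an exponent of the corresponding prime:
  2^4 = 16
  3^4 = 81
Product = 16 * 81 = 1296

1296


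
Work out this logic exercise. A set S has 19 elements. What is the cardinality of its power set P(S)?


The power set of a set with n elements has 2^n elements.
|P(S)| = 2^19 = 524288

524288


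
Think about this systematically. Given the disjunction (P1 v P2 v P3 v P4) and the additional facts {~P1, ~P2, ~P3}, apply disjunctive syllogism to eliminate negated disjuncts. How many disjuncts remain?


Original disjuncts (4): P1, P2, P3, P4
Negated (eliminate): ~P1, ~P2, ~P3
Remaining disjuncts: P4
Count = 4 - 3 = 1

1


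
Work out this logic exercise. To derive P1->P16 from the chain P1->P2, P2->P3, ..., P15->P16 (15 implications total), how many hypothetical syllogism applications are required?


With 15 implications in a chain connecting 16 propositions:
P1->P2, P2->P3, ..., P15->P16
Steps needed = (number of implications) - 1 = 15 - 1 = 14

14


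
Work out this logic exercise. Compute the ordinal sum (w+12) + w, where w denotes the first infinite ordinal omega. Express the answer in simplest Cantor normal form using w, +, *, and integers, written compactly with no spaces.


Compute (w+12) + w.
Ordinal + is associative but NOT commutative; for finite n>0, n + w = w but w + n stays w+n.
(w+12) + w = w + (12+w) = w + w = w*2 (the finite tail 12 is absorbed by the right w).
Result = w*2

w*2


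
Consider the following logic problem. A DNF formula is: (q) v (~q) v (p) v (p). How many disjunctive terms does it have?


A DNF formula is a disjunction of terms (conjunctions).
Terms are separated by v.
Counting the disjuncts: 4 terms.

4


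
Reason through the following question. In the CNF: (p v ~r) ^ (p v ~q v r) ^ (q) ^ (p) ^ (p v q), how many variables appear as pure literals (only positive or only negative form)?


Check each variable for pure literal status:
p: pure positive
q: mixed (not pure)
r: mixed (not pure)
Pure literal count = 1

1


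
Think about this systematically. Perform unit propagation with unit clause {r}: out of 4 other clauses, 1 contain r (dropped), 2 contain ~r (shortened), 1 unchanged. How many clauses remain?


Satisfied (removed): 1
Shortened (remain): 2
Unchanged (remain): 1
Remaining = 2 + 1 = 3

3


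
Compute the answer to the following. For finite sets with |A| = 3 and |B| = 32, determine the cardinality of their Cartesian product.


The Cartesian product A x B contains all ordered pairs (a, b).
|A x B| = |A| * |B| = 3 * 32 = 96

96


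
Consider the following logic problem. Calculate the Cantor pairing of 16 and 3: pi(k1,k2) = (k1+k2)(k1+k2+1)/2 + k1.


k1 + k2 = 19
(k1+k2)(k1+k2+1)/2 = 19 * 20 / 2 = 190
pi = 190 + 16 = 206

206


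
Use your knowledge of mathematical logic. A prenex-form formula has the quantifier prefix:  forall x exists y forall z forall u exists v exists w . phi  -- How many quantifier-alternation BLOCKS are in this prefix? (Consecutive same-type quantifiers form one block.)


Quantifier-type sequence: A E A A E E  (A=forall, E=exists)
Group into maximal same-type runs:
  Ax1 | Ex1 | Ax2 | Ex2
Number of blocks = 4

4


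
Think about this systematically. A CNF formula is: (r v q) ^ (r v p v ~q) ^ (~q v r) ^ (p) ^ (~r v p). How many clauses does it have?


A CNF formula is a conjunction of clauses.
Clauses are separated by ^.
Counting the conjuncts: 5 clauses.

5


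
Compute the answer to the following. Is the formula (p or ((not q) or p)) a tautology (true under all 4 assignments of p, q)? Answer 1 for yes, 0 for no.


Check all 4 assignments:
p=0, q=0: 1
p=0, q=1: 0
p=1, q=0: 1
p=1, q=1: 1
Satisfying count = 3/4.
Tautology iff count = 4: no.

0


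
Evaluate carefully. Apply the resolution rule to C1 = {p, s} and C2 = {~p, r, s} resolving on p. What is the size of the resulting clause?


Remove p from C1 and ~p from C2.
C1 remainder: {s}
C2 remainder: {r, s}
Union (resolvent): {r, s}
Resolvent has 2 literal(s).

2


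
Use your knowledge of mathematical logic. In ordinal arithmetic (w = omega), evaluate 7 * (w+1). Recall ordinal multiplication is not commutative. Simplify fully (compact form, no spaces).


Compute 7 * (w+1).
Ordinal * is associative and left-distributive over +, but NOT commutative; for finite n>1, n*w = w but w*n stays w*n.
By left-distributivity: 7 * (w+1) = 7*w + 7*1 = w + 7 = w+7.
Result = w+7

w+7


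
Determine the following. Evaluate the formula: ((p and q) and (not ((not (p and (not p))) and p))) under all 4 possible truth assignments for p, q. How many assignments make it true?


Check all 4 assignments:
p=0, q=0: 0
p=0, q=1: 0
p=1, q=0: 0
p=1, q=1: 0
Count of True = 0

0


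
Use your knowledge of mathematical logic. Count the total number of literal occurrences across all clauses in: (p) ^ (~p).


Counting literals in each clause:
Clause 1: 1 literal(s)
Clause 2: 1 literal(s)
Total = 2

2


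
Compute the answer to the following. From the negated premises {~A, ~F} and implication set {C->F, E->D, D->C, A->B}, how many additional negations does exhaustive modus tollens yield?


Initial negated facts: {~A, ~F}
Apply modus tollens to closure:
  ~F and C->F  =>  ~C
  ~C and D->C  =>  ~D
  ~D and E->D  =>  ~E
Final negated: {~A, ~C, ~D, ~E, ~F}
New negations: {~C, ~D, ~E}
Count = 3

3


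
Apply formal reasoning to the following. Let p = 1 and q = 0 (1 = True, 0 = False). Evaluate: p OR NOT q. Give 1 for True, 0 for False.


p = 1, q = 0
Operation: p OR NOT q
Evaluate: 1 OR NOT 0 = 1

1


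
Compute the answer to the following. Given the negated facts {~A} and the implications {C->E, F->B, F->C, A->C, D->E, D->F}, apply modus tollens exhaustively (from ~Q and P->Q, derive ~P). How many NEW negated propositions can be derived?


Initial negated facts: {~A}
Apply modus tollens to closure:
  (no implication fires)
Final negated: {~A}
New negations: {(none)}
Count = 0

0


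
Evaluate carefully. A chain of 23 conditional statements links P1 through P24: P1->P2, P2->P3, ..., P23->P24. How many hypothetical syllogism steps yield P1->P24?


With 23 implications in a chain connecting 24 propositions:
P1->P2, P2->P3, ..., P23->P24
Steps needed = (number of implications) - 1 = 23 - 1 = 22

22


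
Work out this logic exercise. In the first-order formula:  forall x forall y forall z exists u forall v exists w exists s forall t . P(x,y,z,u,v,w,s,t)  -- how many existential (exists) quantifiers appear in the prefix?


Quantifier prefix: forall x forall y forall z exists u forall v exists w exists s forall t
Mark each quantifier type:
  U U U E U E E U
Universal count = 5, Existential count = 3
Asked for existential (exists) quantifiers: 3

3


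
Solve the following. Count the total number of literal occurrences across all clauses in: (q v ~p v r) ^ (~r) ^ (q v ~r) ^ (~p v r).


Counting literals in each clause:
Clause 1: 3 literal(s)
Clause 2: 1 literal(s)
Clause 3: 2 literal(s)
Clause 4: 2 literal(s)
Total = 8

8


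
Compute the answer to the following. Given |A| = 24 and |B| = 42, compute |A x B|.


The Cartesian product A x B contains all ordered pairs (a, b).
|A x B| = |A| * |B| = 24 * 42 = 1008

1008


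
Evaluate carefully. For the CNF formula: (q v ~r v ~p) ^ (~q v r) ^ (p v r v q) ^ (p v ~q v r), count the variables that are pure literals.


Check each variable for pure literal status:
p: mixed (not pure)
q: mixed (not pure)
r: mixed (not pure)
Pure literal count = 0

0


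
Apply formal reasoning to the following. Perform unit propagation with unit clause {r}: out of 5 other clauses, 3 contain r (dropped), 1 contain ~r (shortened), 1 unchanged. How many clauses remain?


Satisfied (removed): 3
Shortened (remain): 1
Unchanged (remain): 1
Remaining = 1 + 1 = 2

2


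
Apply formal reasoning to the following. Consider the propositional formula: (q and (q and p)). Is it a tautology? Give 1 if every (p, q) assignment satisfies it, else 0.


Check all 4 assignments:
p=0, q=0: 0
p=0, q=1: 0
p=1, q=0: 0
p=1, q=1: 1
Satisfying count = 1/4.
Tautology iff count = 4: no.

0


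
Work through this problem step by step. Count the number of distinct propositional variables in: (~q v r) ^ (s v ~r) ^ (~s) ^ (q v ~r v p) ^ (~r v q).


Identify each variable that appears in the formula.
Variables found: p, q, r, s
Count = 4

4


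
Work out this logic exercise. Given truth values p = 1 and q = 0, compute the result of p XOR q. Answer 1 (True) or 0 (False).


p = 1, q = 0
Operation: p XOR q
Evaluate: 1 XOR 0 = 1

1


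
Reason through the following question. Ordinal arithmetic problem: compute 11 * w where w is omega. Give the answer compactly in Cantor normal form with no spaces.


Compute 11 * w.
Ordinal * is associative and left-distributive over +, but NOT commutative; for finite n>1, n*w = w but w*n stays w*n.
For finite n>0, n * w = sup{n*k : k<w} = w. So 11 * w = w.
Result = w

w


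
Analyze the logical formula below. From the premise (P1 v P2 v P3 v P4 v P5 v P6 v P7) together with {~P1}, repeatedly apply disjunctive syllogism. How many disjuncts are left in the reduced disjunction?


Original disjuncts (7): P1, P2, P3, P4, P5, P6, P7
Negated (eliminate): ~P1
Remaining disjuncts: P2, P3, P4, P5, P6, P7
Count = 7 - 1 = 6

6


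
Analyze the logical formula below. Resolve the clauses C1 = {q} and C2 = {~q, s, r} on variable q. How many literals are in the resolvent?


Remove q from C1 and ~q from C2.
C1 remainder: {}
C2 remainder: {s, r}
Union (resolvent): {r, s}
Resolvent has 2 literal(s).

2


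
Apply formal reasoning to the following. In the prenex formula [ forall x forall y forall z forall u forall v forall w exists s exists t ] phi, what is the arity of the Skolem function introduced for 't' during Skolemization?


Quantifier prefix: forall x forall y forall z forall u forall v forall w exists s exists t
't' is existentially quantified at position 8.
Universal variables preceding it: x, y, z, u, v, w
Skolem function arity = 6

6


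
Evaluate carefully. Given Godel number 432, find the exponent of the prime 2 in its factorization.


Factorize 432 by dividing by 2 repeatedly.
Division steps: 2 divides 432 exactly 4 time(s).
Exponent of 2 = 4

4


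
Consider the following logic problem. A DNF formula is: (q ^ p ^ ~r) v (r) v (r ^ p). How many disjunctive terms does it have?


A DNF formula is a disjunction of terms (conjunctions).
Terms are separated by v.
Counting the disjuncts: 3 terms.

3


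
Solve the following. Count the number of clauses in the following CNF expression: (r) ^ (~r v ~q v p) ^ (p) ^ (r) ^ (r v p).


A CNF formula is a conjunction of clauses.
Clauses are separated by ^.
Counting the conjuncts: 5 clauses.

5


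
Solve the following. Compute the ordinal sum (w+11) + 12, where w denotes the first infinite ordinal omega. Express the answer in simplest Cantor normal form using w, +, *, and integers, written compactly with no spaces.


Compute (w+11) + 12.
Ordinal + is associative but NOT commutative; for finite n>0, n + w = w but w + n stays w+n.
By associativity: (w+11) + 12 = w + (11+12) = w+23.
Result = w+23

w+23


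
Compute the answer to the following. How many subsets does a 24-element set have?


The power set of a set with n elements has 2^n elements.
|P(S)| = 2^24 = 16777216

16777216


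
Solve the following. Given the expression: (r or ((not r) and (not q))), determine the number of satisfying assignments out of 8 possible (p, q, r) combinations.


Check all 8 assignments:
p=0, q=0, r=0: 1
p=0, q=0, r=1: 1
p=0, q=1, r=0: 0
p=0, q=1, r=1: 1
p=1, q=0, r=0: 1
p=1, q=0, r=1: 1
p=1, q=1, r=0: 0
p=1, q=1, r=1: 1
Count of True = 6

6
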